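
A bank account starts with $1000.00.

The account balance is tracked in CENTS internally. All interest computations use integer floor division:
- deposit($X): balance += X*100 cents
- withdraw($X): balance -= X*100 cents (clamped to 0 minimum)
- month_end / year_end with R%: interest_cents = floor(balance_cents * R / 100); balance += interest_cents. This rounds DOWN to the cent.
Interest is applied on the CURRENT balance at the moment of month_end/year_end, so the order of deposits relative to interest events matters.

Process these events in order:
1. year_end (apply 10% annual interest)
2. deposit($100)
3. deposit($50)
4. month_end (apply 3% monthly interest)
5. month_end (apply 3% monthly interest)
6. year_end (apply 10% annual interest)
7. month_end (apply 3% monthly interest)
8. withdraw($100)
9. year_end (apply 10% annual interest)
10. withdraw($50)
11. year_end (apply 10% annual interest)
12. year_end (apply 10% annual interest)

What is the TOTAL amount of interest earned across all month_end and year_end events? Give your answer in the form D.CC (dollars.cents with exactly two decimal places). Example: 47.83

After 1 (year_end (apply 10% annual interest)): balance=$1100.00 total_interest=$100.00
After 2 (deposit($100)): balance=$1200.00 total_interest=$100.00
After 3 (deposit($50)): balance=$1250.00 total_interest=$100.00
After 4 (month_end (apply 3% monthly interest)): balance=$1287.50 total_interest=$137.50
After 5 (month_end (apply 3% monthly interest)): balance=$1326.12 total_interest=$176.12
After 6 (year_end (apply 10% annual interest)): balance=$1458.73 total_interest=$308.73
After 7 (month_end (apply 3% monthly interest)): balance=$1502.49 total_interest=$352.49
After 8 (withdraw($100)): balance=$1402.49 total_interest=$352.49
After 9 (year_end (apply 10% annual interest)): balance=$1542.73 total_interest=$492.73
After 10 (withdraw($50)): balance=$1492.73 total_interest=$492.73
After 11 (year_end (apply 10% annual interest)): balance=$1642.00 total_interest=$642.00
After 12 (year_end (apply 10% annual interest)): balance=$1806.20 total_interest=$806.20

Answer: 806.20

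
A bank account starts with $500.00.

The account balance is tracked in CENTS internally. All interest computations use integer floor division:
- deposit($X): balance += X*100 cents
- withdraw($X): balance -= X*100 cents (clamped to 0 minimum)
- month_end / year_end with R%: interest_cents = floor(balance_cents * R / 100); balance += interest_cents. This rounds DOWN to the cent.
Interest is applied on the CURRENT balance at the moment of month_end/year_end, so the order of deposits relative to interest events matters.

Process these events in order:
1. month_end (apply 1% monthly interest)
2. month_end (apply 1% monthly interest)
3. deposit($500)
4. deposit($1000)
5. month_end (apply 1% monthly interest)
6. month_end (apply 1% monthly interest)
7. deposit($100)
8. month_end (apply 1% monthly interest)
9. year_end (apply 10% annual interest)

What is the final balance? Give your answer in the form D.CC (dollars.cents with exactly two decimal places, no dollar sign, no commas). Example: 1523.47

After 1 (month_end (apply 1% monthly interest)): balance=$505.00 total_interest=$5.00
After 2 (month_end (apply 1% monthly interest)): balance=$510.05 total_interest=$10.05
After 3 (deposit($500)): balance=$1010.05 total_interest=$10.05
After 4 (deposit($1000)): balance=$2010.05 total_interest=$10.05
After 5 (month_end (apply 1% monthly interest)): balance=$2030.15 total_interest=$30.15
After 6 (month_end (apply 1% monthly interest)): balance=$2050.45 total_interest=$50.45
After 7 (deposit($100)): balance=$2150.45 total_interest=$50.45
After 8 (month_end (apply 1% monthly interest)): balance=$2171.95 total_interest=$71.95
After 9 (year_end (apply 10% annual interest)): balance=$2389.14 total_interest=$289.14

Answer: 2389.14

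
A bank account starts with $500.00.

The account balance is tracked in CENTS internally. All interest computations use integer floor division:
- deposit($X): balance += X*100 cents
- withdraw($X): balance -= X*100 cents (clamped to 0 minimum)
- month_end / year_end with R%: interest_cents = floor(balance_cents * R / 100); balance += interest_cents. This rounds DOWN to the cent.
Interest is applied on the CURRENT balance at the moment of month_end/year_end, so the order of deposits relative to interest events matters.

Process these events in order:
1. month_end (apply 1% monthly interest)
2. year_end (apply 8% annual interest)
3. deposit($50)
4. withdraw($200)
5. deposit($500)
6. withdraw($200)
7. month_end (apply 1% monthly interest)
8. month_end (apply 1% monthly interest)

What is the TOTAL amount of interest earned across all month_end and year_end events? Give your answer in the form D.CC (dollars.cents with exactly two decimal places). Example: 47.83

Answer: 59.37

Derivation:
After 1 (month_end (apply 1% monthly interest)): balance=$505.00 total_interest=$5.00
After 2 (year_end (apply 8% annual interest)): balance=$545.40 total_interest=$45.40
After 3 (deposit($50)): balance=$595.40 total_interest=$45.40
After 4 (withdraw($200)): balance=$395.40 total_interest=$45.40
After 5 (deposit($500)): balance=$895.40 total_interest=$45.40
After 6 (withdraw($200)): balance=$695.40 total_interest=$45.40
After 7 (month_end (apply 1% monthly interest)): balance=$702.35 total_interest=$52.35
After 8 (month_end (apply 1% monthly interest)): balance=$709.37 total_interest=$59.37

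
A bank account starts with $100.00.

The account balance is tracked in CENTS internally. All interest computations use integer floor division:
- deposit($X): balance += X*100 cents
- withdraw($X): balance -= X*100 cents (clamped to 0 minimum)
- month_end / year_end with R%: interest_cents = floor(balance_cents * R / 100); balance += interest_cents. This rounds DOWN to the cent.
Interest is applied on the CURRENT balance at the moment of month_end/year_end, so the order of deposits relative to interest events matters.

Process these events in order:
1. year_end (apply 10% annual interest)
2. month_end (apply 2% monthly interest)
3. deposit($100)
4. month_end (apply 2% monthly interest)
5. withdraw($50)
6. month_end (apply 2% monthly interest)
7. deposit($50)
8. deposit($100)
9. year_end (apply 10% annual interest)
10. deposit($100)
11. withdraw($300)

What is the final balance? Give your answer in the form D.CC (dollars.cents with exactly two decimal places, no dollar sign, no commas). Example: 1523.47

Answer: 151.73

Derivation:
After 1 (year_end (apply 10% annual interest)): balance=$110.00 total_interest=$10.00
After 2 (month_end (apply 2% monthly interest)): balance=$112.20 total_interest=$12.20
After 3 (deposit($100)): balance=$212.20 total_interest=$12.20
After 4 (month_end (apply 2% monthly interest)): balance=$216.44 total_interest=$16.44
After 5 (withdraw($50)): balance=$166.44 total_interest=$16.44
After 6 (month_end (apply 2% monthly interest)): balance=$169.76 total_interest=$19.76
After 7 (deposit($50)): balance=$219.76 total_interest=$19.76
After 8 (deposit($100)): balance=$319.76 total_interest=$19.76
After 9 (year_end (apply 10% annual interest)): balance=$351.73 total_interest=$51.73
After 10 (deposit($100)): balance=$451.73 total_interest=$51.73
After 11 (withdraw($300)): balance=$151.73 total_interest=$51.73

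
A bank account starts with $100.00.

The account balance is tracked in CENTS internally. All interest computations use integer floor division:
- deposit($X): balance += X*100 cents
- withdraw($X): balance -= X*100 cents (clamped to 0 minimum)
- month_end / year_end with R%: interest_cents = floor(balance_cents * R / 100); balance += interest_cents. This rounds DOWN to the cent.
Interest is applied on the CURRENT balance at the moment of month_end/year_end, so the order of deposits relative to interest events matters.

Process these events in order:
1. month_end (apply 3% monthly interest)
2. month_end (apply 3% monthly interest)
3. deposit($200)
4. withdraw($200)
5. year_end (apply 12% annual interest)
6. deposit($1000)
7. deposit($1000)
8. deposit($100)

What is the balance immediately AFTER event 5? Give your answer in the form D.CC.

Answer: 118.82

Derivation:
After 1 (month_end (apply 3% monthly interest)): balance=$103.00 total_interest=$3.00
After 2 (month_end (apply 3% monthly interest)): balance=$106.09 total_interest=$6.09
After 3 (deposit($200)): balance=$306.09 total_interest=$6.09
After 4 (withdraw($200)): balance=$106.09 total_interest=$6.09
After 5 (year_end (apply 12% annual interest)): balance=$118.82 total_interest=$18.82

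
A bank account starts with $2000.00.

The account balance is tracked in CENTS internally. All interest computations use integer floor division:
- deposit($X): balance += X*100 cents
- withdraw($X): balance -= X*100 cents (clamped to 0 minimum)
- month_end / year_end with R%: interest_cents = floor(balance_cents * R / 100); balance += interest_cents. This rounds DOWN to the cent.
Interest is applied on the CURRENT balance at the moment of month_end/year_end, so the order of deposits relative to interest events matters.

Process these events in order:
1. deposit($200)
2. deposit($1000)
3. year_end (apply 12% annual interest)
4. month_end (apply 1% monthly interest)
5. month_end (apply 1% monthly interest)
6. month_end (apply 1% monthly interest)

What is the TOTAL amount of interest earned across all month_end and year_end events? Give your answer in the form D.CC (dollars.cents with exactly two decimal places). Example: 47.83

After 1 (deposit($200)): balance=$2200.00 total_interest=$0.00
After 2 (deposit($1000)): balance=$3200.00 total_interest=$0.00
After 3 (year_end (apply 12% annual interest)): balance=$3584.00 total_interest=$384.00
After 4 (month_end (apply 1% monthly interest)): balance=$3619.84 total_interest=$419.84
After 5 (month_end (apply 1% monthly interest)): balance=$3656.03 total_interest=$456.03
After 6 (month_end (apply 1% monthly interest)): balance=$3692.59 total_interest=$492.59

Answer: 492.59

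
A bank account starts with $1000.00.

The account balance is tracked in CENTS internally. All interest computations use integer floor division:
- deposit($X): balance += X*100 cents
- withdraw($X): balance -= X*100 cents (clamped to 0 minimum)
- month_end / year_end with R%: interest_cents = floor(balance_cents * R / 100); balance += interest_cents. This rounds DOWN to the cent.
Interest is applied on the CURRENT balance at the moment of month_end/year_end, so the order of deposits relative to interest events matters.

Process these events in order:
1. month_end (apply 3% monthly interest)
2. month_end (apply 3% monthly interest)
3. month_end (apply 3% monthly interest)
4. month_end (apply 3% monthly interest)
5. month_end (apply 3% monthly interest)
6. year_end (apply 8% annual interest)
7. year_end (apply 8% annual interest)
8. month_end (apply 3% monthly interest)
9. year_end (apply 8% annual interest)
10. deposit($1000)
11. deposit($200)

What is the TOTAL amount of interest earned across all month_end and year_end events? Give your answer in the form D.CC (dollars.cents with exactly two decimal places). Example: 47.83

Answer: 504.13

Derivation:
After 1 (month_end (apply 3% monthly interest)): balance=$1030.00 total_interest=$30.00
After 2 (month_end (apply 3% monthly interest)): balance=$1060.90 total_interest=$60.90
After 3 (month_end (apply 3% monthly interest)): balance=$1092.72 total_interest=$92.72
After 4 (month_end (apply 3% monthly interest)): balance=$1125.50 total_interest=$125.50
After 5 (month_end (apply 3% monthly interest)): balance=$1159.26 total_interest=$159.26
After 6 (year_end (apply 8% annual interest)): balance=$1252.00 total_interest=$252.00
After 7 (year_end (apply 8% annual interest)): balance=$1352.16 total_interest=$352.16
After 8 (month_end (apply 3% monthly interest)): balance=$1392.72 total_interest=$392.72
After 9 (year_end (apply 8% annual interest)): balance=$1504.13 total_interest=$504.13
After 10 (deposit($1000)): balance=$2504.13 total_interest=$504.13
After 11 (deposit($200)): balance=$2704.13 total_interest=$504.13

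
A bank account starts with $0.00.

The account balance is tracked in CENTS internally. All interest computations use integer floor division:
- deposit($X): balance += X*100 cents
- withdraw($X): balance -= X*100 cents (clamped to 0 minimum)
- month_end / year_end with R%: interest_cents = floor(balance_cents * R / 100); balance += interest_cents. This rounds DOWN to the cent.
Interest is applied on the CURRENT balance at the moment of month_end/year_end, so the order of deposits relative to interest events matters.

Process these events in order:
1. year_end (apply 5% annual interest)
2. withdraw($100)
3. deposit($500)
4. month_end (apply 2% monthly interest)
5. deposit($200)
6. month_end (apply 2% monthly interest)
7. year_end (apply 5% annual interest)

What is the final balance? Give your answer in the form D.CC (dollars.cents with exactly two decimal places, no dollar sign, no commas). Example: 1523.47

Answer: 760.41

Derivation:
After 1 (year_end (apply 5% annual interest)): balance=$0.00 total_interest=$0.00
After 2 (withdraw($100)): balance=$0.00 total_interest=$0.00
After 3 (deposit($500)): balance=$500.00 total_interest=$0.00
After 4 (month_end (apply 2% monthly interest)): balance=$510.00 total_interest=$10.00
After 5 (deposit($200)): balance=$710.00 total_interest=$10.00
After 6 (month_end (apply 2% monthly interest)): balance=$724.20 total_interest=$24.20
After 7 (year_end (apply 5% annual interest)): balance=$760.41 total_interest=$60.41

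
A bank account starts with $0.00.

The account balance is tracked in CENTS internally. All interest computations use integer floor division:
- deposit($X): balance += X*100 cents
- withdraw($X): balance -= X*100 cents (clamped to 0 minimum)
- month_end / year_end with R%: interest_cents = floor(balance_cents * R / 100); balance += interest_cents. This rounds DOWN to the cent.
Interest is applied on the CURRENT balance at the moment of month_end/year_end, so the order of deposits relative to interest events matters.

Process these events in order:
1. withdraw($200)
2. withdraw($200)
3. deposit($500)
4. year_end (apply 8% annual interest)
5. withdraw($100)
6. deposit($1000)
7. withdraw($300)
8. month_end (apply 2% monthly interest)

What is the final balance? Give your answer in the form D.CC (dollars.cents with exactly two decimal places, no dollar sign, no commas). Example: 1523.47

After 1 (withdraw($200)): balance=$0.00 total_interest=$0.00
After 2 (withdraw($200)): balance=$0.00 total_interest=$0.00
After 3 (deposit($500)): balance=$500.00 total_interest=$0.00
After 4 (year_end (apply 8% annual interest)): balance=$540.00 total_interest=$40.00
After 5 (withdraw($100)): balance=$440.00 total_interest=$40.00
After 6 (deposit($1000)): balance=$1440.00 total_interest=$40.00
After 7 (withdraw($300)): balance=$1140.00 total_interest=$40.00
After 8 (month_end (apply 2% monthly interest)): balance=$1162.80 total_interest=$62.80

Answer: 1162.80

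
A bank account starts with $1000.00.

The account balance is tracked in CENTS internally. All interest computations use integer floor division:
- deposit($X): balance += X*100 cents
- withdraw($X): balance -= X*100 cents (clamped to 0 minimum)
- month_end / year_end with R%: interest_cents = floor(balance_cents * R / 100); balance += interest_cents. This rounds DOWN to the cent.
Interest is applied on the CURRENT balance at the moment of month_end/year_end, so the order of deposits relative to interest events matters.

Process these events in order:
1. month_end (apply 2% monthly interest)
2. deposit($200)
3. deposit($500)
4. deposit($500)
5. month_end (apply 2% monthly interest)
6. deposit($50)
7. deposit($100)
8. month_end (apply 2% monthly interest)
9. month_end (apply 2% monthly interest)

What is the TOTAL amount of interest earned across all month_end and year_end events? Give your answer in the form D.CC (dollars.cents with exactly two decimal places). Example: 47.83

Answer: 161.93

Derivation:
After 1 (month_end (apply 2% monthly interest)): balance=$1020.00 total_interest=$20.00
After 2 (deposit($200)): balance=$1220.00 total_interest=$20.00
After 3 (deposit($500)): balance=$1720.00 total_interest=$20.00
After 4 (deposit($500)): balance=$2220.00 total_interest=$20.00
After 5 (month_end (apply 2% monthly interest)): balance=$2264.40 total_interest=$64.40
After 6 (deposit($50)): balance=$2314.40 total_interest=$64.40
After 7 (deposit($100)): balance=$2414.40 total_interest=$64.40
After 8 (month_end (apply 2% monthly interest)): balance=$2462.68 total_interest=$112.68
After 9 (month_end (apply 2% monthly interest)): balance=$2511.93 total_interest=$161.93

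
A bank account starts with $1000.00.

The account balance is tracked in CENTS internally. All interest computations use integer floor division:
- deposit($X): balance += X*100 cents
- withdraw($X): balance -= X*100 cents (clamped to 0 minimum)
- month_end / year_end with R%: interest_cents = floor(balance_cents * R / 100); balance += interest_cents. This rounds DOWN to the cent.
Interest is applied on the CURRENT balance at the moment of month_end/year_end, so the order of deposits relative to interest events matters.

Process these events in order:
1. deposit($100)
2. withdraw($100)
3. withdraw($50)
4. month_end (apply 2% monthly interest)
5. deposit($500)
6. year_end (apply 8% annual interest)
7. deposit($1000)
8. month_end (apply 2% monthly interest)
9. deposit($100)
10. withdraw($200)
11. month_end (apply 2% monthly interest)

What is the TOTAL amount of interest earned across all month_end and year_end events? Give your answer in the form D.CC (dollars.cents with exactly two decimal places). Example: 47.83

After 1 (deposit($100)): balance=$1100.00 total_interest=$0.00
After 2 (withdraw($100)): balance=$1000.00 total_interest=$0.00
After 3 (withdraw($50)): balance=$950.00 total_interest=$0.00
After 4 (month_end (apply 2% monthly interest)): balance=$969.00 total_interest=$19.00
After 5 (deposit($500)): balance=$1469.00 total_interest=$19.00
After 6 (year_end (apply 8% annual interest)): balance=$1586.52 total_interest=$136.52
After 7 (deposit($1000)): balance=$2586.52 total_interest=$136.52
After 8 (month_end (apply 2% monthly interest)): balance=$2638.25 total_interest=$188.25
After 9 (deposit($100)): balance=$2738.25 total_interest=$188.25
After 10 (withdraw($200)): balance=$2538.25 total_interest=$188.25
After 11 (month_end (apply 2% monthly interest)): balance=$2589.01 total_interest=$239.01

Answer: 239.01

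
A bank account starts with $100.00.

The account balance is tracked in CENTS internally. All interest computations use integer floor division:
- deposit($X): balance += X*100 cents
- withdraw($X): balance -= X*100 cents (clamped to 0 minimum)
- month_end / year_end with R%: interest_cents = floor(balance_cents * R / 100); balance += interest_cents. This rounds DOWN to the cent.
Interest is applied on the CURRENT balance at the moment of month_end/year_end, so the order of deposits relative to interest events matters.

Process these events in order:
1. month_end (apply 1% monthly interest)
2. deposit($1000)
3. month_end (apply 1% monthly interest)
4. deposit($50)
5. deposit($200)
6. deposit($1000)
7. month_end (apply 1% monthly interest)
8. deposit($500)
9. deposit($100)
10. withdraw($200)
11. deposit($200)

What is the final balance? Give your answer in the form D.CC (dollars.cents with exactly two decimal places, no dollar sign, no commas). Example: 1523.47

Answer: 2985.63

Derivation:
After 1 (month_end (apply 1% monthly interest)): balance=$101.00 total_interest=$1.00
After 2 (deposit($1000)): balance=$1101.00 total_interest=$1.00
After 3 (month_end (apply 1% monthly interest)): balance=$1112.01 total_interest=$12.01
After 4 (deposit($50)): balance=$1162.01 total_interest=$12.01
After 5 (deposit($200)): balance=$1362.01 total_interest=$12.01
After 6 (deposit($1000)): balance=$2362.01 total_interest=$12.01
After 7 (month_end (apply 1% monthly interest)): balance=$2385.63 total_interest=$35.63
After 8 (deposit($500)): balance=$2885.63 total_interest=$35.63
After 9 (deposit($100)): balance=$2985.63 total_interest=$35.63
After 10 (withdraw($200)): balance=$2785.63 total_interest=$35.63
After 11 (deposit($200)): balance=$2985.63 total_interest=$35.63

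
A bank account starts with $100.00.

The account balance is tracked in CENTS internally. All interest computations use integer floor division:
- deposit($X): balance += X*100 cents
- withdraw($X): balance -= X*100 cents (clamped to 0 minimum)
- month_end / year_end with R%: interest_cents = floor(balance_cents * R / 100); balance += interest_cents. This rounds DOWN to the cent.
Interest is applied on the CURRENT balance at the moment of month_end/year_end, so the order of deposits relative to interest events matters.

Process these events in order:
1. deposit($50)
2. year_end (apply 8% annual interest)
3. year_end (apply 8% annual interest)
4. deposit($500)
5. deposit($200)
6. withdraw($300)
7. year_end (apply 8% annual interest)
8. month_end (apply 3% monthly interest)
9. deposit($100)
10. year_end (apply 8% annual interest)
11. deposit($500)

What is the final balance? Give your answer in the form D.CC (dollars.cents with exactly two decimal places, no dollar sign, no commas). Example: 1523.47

After 1 (deposit($50)): balance=$150.00 total_interest=$0.00
After 2 (year_end (apply 8% annual interest)): balance=$162.00 total_interest=$12.00
After 3 (year_end (apply 8% annual interest)): balance=$174.96 total_interest=$24.96
After 4 (deposit($500)): balance=$674.96 total_interest=$24.96
After 5 (deposit($200)): balance=$874.96 total_interest=$24.96
After 6 (withdraw($300)): balance=$574.96 total_interest=$24.96
After 7 (year_end (apply 8% annual interest)): balance=$620.95 total_interest=$70.95
After 8 (month_end (apply 3% monthly interest)): balance=$639.57 total_interest=$89.57
After 9 (deposit($100)): balance=$739.57 total_interest=$89.57
After 10 (year_end (apply 8% annual interest)): balance=$798.73 total_interest=$148.73
After 11 (deposit($500)): balance=$1298.73 total_interest=$148.73

Answer: 1298.73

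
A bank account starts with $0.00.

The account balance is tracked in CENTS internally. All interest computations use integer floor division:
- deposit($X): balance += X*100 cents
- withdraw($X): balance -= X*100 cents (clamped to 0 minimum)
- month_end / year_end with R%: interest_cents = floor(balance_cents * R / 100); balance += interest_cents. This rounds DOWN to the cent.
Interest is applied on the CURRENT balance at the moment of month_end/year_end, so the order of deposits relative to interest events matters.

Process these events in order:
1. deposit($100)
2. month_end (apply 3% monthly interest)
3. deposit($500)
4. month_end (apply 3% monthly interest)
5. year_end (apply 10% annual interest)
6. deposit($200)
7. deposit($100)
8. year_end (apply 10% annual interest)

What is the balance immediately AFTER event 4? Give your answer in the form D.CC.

Answer: 621.09

Derivation:
After 1 (deposit($100)): balance=$100.00 total_interest=$0.00
After 2 (month_end (apply 3% monthly interest)): balance=$103.00 total_interest=$3.00
After 3 (deposit($500)): balance=$603.00 total_interest=$3.00
After 4 (month_end (apply 3% monthly interest)): balance=$621.09 total_interest=$21.09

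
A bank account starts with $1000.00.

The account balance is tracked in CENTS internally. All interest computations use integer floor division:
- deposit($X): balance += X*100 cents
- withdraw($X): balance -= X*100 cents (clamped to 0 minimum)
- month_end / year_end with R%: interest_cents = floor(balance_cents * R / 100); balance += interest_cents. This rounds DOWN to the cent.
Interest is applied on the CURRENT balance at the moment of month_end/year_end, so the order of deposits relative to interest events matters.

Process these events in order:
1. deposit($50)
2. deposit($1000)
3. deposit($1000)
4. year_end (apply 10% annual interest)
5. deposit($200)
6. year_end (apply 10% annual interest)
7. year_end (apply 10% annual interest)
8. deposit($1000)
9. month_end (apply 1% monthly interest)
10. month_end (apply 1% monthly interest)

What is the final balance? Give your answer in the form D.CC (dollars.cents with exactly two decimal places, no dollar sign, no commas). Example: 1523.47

After 1 (deposit($50)): balance=$1050.00 total_interest=$0.00
After 2 (deposit($1000)): balance=$2050.00 total_interest=$0.00
After 3 (deposit($1000)): balance=$3050.00 total_interest=$0.00
After 4 (year_end (apply 10% annual interest)): balance=$3355.00 total_interest=$305.00
After 5 (deposit($200)): balance=$3555.00 total_interest=$305.00
After 6 (year_end (apply 10% annual interest)): balance=$3910.50 total_interest=$660.50
After 7 (year_end (apply 10% annual interest)): balance=$4301.55 total_interest=$1051.55
After 8 (deposit($1000)): balance=$5301.55 total_interest=$1051.55
After 9 (month_end (apply 1% monthly interest)): balance=$5354.56 total_interest=$1104.56
After 10 (month_end (apply 1% monthly interest)): balance=$5408.10 total_interest=$1158.10

Answer: 5408.10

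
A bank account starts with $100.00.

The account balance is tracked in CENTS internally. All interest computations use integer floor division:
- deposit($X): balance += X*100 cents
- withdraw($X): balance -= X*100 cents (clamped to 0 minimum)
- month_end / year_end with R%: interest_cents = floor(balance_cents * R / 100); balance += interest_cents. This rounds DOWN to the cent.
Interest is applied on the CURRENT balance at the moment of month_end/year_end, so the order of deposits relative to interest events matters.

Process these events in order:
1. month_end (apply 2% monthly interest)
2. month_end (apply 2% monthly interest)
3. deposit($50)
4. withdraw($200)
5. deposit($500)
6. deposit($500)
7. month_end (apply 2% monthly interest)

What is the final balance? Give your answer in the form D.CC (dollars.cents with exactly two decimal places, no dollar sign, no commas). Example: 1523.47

After 1 (month_end (apply 2% monthly interest)): balance=$102.00 total_interest=$2.00
After 2 (month_end (apply 2% monthly interest)): balance=$104.04 total_interest=$4.04
After 3 (deposit($50)): balance=$154.04 total_interest=$4.04
After 4 (withdraw($200)): balance=$0.00 total_interest=$4.04
After 5 (deposit($500)): balance=$500.00 total_interest=$4.04
After 6 (deposit($500)): balance=$1000.00 total_interest=$4.04
After 7 (month_end (apply 2% monthly interest)): balance=$1020.00 total_interest=$24.04

Answer: 1020.00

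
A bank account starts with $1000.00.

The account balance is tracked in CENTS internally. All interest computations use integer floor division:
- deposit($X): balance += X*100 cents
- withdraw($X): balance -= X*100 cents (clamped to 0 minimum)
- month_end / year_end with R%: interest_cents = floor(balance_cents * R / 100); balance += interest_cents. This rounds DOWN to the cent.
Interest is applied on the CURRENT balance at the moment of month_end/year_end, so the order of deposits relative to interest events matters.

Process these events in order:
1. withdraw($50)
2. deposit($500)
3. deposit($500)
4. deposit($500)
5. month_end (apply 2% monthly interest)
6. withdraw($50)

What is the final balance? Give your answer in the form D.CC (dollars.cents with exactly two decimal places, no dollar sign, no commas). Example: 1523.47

After 1 (withdraw($50)): balance=$950.00 total_interest=$0.00
After 2 (deposit($500)): balance=$1450.00 total_interest=$0.00
After 3 (deposit($500)): balance=$1950.00 total_interest=$0.00
After 4 (deposit($500)): balance=$2450.00 total_interest=$0.00
After 5 (month_end (apply 2% monthly interest)): balance=$2499.00 total_interest=$49.00
After 6 (withdraw($50)): balance=$2449.00 total_interest=$49.00

Answer: 2449.00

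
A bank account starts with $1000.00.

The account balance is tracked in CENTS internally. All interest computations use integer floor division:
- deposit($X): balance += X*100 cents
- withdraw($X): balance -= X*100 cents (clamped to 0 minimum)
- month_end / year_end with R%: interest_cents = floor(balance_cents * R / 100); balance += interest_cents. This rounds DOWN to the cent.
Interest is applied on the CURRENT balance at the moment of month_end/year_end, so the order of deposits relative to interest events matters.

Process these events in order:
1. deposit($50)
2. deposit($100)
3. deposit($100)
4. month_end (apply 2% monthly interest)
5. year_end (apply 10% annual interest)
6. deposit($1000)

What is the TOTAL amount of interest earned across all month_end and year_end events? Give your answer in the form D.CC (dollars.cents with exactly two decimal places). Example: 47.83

Answer: 152.50

Derivation:
After 1 (deposit($50)): balance=$1050.00 total_interest=$0.00
After 2 (deposit($100)): balance=$1150.00 total_interest=$0.00
After 3 (deposit($100)): balance=$1250.00 total_interest=$0.00
After 4 (month_end (apply 2% monthly interest)): balance=$1275.00 total_interest=$25.00
After 5 (year_end (apply 10% annual interest)): balance=$1402.50 total_interest=$152.50
After 6 (deposit($1000)): balance=$2402.50 total_interest=$152.50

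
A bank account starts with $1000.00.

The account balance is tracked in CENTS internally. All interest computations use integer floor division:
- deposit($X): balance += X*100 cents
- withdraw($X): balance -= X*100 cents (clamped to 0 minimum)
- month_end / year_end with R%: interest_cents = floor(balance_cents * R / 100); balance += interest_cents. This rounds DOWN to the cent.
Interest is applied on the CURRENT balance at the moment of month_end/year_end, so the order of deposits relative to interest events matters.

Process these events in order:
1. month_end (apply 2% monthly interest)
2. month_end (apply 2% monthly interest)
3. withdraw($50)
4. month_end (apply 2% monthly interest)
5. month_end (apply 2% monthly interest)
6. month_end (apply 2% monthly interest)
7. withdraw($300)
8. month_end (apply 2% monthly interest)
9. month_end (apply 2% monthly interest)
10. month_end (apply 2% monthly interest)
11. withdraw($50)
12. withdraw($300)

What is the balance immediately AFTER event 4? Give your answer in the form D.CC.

After 1 (month_end (apply 2% monthly interest)): balance=$1020.00 total_interest=$20.00
After 2 (month_end (apply 2% monthly interest)): balance=$1040.40 total_interest=$40.40
After 3 (withdraw($50)): balance=$990.40 total_interest=$40.40
After 4 (month_end (apply 2% monthly interest)): balance=$1010.20 total_interest=$60.20

Answer: 1010.20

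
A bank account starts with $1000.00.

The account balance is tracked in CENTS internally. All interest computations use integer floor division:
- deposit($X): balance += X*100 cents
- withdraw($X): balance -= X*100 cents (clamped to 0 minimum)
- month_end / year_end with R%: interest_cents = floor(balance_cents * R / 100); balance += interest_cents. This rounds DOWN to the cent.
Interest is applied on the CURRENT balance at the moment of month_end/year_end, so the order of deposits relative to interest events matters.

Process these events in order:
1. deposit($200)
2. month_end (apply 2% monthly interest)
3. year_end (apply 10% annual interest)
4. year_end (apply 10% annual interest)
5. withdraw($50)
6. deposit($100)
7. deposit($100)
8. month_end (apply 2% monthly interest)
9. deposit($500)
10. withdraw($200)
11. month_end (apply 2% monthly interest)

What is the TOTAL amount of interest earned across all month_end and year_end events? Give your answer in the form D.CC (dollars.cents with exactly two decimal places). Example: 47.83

Answer: 352.93

Derivation:
After 1 (deposit($200)): balance=$1200.00 total_interest=$0.00
After 2 (month_end (apply 2% monthly interest)): balance=$1224.00 total_interest=$24.00
After 3 (year_end (apply 10% annual interest)): balance=$1346.40 total_interest=$146.40
After 4 (year_end (apply 10% annual interest)): balance=$1481.04 total_interest=$281.04
After 5 (withdraw($50)): balance=$1431.04 total_interest=$281.04
After 6 (deposit($100)): balance=$1531.04 total_interest=$281.04
After 7 (deposit($100)): balance=$1631.04 total_interest=$281.04
After 8 (month_end (apply 2% monthly interest)): balance=$1663.66 total_interest=$313.66
After 9 (deposit($500)): balance=$2163.66 total_interest=$313.66
After 10 (withdraw($200)): balance=$1963.66 total_interest=$313.66
After 11 (month_end (apply 2% monthly interest)): balance=$2002.93 total_interest=$352.93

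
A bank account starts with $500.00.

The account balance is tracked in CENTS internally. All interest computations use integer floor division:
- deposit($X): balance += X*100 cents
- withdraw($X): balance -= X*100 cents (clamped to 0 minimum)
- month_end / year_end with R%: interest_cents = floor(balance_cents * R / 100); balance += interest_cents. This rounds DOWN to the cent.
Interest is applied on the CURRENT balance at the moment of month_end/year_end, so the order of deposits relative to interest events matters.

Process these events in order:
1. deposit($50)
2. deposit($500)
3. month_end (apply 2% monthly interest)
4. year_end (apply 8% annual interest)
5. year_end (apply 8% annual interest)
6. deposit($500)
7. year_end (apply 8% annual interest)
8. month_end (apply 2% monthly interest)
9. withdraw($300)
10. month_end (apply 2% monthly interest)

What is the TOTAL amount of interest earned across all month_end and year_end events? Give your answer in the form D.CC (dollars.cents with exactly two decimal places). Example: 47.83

After 1 (deposit($50)): balance=$550.00 total_interest=$0.00
After 2 (deposit($500)): balance=$1050.00 total_interest=$0.00
After 3 (month_end (apply 2% monthly interest)): balance=$1071.00 total_interest=$21.00
After 4 (year_end (apply 8% annual interest)): balance=$1156.68 total_interest=$106.68
After 5 (year_end (apply 8% annual interest)): balance=$1249.21 total_interest=$199.21
After 6 (deposit($500)): balance=$1749.21 total_interest=$199.21
After 7 (year_end (apply 8% annual interest)): balance=$1889.14 total_interest=$339.14
After 8 (month_end (apply 2% monthly interest)): balance=$1926.92 total_interest=$376.92
After 9 (withdraw($300)): balance=$1626.92 total_interest=$376.92
After 10 (month_end (apply 2% monthly interest)): balance=$1659.45 total_interest=$409.45

Answer: 409.45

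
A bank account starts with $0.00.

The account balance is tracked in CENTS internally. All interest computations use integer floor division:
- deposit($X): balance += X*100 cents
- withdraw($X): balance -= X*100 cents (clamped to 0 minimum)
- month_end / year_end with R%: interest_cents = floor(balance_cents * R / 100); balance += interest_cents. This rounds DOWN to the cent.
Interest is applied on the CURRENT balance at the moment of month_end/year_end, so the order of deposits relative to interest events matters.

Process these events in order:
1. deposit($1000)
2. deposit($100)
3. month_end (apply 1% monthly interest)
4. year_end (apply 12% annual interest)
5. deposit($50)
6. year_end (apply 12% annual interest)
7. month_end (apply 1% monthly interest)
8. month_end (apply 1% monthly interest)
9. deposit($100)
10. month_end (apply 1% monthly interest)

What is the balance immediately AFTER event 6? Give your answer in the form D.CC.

After 1 (deposit($1000)): balance=$1000.00 total_interest=$0.00
After 2 (deposit($100)): balance=$1100.00 total_interest=$0.00
After 3 (month_end (apply 1% monthly interest)): balance=$1111.00 total_interest=$11.00
After 4 (year_end (apply 12% annual interest)): balance=$1244.32 total_interest=$144.32
After 5 (deposit($50)): balance=$1294.32 total_interest=$144.32
After 6 (year_end (apply 12% annual interest)): balance=$1449.63 total_interest=$299.63

Answer: 1449.63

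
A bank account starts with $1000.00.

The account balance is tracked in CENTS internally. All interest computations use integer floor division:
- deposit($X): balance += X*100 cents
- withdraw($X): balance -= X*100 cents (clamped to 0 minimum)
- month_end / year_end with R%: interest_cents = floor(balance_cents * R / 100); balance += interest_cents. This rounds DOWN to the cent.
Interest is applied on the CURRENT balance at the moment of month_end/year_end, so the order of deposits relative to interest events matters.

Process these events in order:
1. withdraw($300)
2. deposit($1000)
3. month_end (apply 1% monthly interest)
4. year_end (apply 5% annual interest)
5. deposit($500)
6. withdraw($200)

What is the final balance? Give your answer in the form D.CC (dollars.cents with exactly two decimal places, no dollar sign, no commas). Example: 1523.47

After 1 (withdraw($300)): balance=$700.00 total_interest=$0.00
After 2 (deposit($1000)): balance=$1700.00 total_interest=$0.00
After 3 (month_end (apply 1% monthly interest)): balance=$1717.00 total_interest=$17.00
After 4 (year_end (apply 5% annual interest)): balance=$1802.85 total_interest=$102.85
After 5 (deposit($500)): balance=$2302.85 total_interest=$102.85
After 6 (withdraw($200)): balance=$2102.85 total_interest=$102.85

Answer: 2102.85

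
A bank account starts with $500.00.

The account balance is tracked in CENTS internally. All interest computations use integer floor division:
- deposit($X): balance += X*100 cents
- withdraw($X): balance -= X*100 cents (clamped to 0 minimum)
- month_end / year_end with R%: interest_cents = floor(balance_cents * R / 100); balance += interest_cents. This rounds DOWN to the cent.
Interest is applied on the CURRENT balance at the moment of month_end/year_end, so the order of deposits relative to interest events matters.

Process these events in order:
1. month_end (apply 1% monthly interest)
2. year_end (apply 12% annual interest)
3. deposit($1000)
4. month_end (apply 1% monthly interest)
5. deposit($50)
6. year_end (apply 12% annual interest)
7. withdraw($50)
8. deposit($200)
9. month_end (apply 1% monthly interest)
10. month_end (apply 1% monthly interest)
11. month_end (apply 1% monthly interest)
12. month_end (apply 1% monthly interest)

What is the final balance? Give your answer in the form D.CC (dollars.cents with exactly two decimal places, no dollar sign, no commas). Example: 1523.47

After 1 (month_end (apply 1% monthly interest)): balance=$505.00 total_interest=$5.00
After 2 (year_end (apply 12% annual interest)): balance=$565.60 total_interest=$65.60
After 3 (deposit($1000)): balance=$1565.60 total_interest=$65.60
After 4 (month_end (apply 1% monthly interest)): balance=$1581.25 total_interest=$81.25
After 5 (deposit($50)): balance=$1631.25 total_interest=$81.25
After 6 (year_end (apply 12% annual interest)): balance=$1827.00 total_interest=$277.00
After 7 (withdraw($50)): balance=$1777.00 total_interest=$277.00
After 8 (deposit($200)): balance=$1977.00 total_interest=$277.00
After 9 (month_end (apply 1% monthly interest)): balance=$1996.77 total_interest=$296.77
After 10 (month_end (apply 1% monthly interest)): balance=$2016.73 total_interest=$316.73
After 11 (month_end (apply 1% monthly interest)): balance=$2036.89 total_interest=$336.89
After 12 (month_end (apply 1% monthly interest)): balance=$2057.25 total_interest=$357.25

Answer: 2057.25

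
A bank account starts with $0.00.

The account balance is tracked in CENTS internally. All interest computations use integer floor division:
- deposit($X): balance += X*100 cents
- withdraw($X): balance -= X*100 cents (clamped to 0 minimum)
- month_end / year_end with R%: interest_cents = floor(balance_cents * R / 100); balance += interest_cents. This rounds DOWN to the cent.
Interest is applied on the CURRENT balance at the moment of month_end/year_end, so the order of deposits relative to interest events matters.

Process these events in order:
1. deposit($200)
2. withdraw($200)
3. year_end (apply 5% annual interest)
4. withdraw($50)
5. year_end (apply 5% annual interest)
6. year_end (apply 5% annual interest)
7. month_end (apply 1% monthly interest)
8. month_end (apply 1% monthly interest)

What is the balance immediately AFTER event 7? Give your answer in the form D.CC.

Answer: 0.00

Derivation:
After 1 (deposit($200)): balance=$200.00 total_interest=$0.00
After 2 (withdraw($200)): balance=$0.00 total_interest=$0.00
After 3 (year_end (apply 5% annual interest)): balance=$0.00 total_interest=$0.00
After 4 (withdraw($50)): balance=$0.00 total_interest=$0.00
After 5 (year_end (apply 5% annual interest)): balance=$0.00 total_interest=$0.00
After 6 (year_end (apply 5% annual interest)): balance=$0.00 total_interest=$0.00
After 7 (month_end (apply 1% monthly interest)): balance=$0.00 total_interest=$0.00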